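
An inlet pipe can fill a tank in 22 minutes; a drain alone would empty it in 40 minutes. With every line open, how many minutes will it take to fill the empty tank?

440/9 minutes

Net rate = 1/22 − 1/40 = (20 − 11)/440 = 9/440 per minute.
Filling time = 1 ÷ (9/440) = 440/9 minutes.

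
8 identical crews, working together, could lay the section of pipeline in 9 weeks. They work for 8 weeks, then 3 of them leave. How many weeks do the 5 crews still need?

8/5 weeks

One crew does 1/72 of the job per week.
After 8 weeks with 8 crews, 8/9 is done (1/9 left).
With 5 crews the rate is 5/72, so the rest takes 1/9 ÷ 5/72 = 8/5 weeks.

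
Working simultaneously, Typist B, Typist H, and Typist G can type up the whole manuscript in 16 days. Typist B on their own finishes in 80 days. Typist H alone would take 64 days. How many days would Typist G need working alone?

Combined rate is 1/16 per day.
Known contribution: 1/80 + 1/64 = (4 + 5)/320 = 9/320 per day.
So Typist G's rate is 1/16 − 9/320 = 11/320, meaning 320/11 days alone.

320/11 days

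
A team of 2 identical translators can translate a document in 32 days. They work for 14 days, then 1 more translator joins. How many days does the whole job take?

One translator does 1/64 of the job per day.
After 14 days with 2 translators, 7/16 is done (9/16 left).
With 3 translators the rate is 3/64, so the rest takes 9/16 ÷ 3/64 = 12 days.
Total = 14 + 12 = 26 days.

26 days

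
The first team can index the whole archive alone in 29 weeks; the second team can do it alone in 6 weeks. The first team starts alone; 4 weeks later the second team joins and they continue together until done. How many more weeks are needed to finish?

30/7 weeks

In 4 weeks the first team does 4/29 of the job, leaving 25/29.
The first team and the second team together work at 35/174 per week, so finishing takes 25/29 ÷ 35/174 = 30/7 weeks.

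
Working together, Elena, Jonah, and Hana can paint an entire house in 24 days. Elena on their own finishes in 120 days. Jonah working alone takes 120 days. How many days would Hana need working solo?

40 days

Combined rate is 1/24 per day.
Known contribution: 1/120 + 1/120 = (1 + 1)/120 = 2/120 = 1/60 per day.
So Hana's rate is 1/24 − 1/60 = 1/40, meaning 40 days alone.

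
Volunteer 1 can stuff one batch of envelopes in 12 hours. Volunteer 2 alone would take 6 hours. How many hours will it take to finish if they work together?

4 hours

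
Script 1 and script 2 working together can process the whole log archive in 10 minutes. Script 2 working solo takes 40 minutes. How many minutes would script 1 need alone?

40/3 minutes

Combined rate is 1/10 per minute.
Known contribution: 1/40 per minute.
So script 1's rate is 1/10 − 1/40 = 3/40, meaning 40/3 minutes alone.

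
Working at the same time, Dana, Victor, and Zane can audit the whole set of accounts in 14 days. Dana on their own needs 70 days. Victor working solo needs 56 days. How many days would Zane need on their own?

280/11 days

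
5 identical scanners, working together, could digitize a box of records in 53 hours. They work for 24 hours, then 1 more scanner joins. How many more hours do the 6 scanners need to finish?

One scanner does 1/265 of the job per hour.
After 24 hours with 5 scanners, 24/53 is done (29/53 left).
With 6 scanners the rate is 6/265, so the rest takes 29/53 ÷ 6/265 = 145/6 hours.

145/6 hours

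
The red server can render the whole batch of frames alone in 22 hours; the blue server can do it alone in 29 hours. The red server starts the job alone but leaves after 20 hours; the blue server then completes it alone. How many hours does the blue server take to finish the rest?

29/11 hours

In 20 hours the red server does 20/22 = 10/11 of the job, leaving 1/11.
The blue server works at 1/29 per hour, so finishing takes 1/11 ÷ 1/29 = 29/11 hours.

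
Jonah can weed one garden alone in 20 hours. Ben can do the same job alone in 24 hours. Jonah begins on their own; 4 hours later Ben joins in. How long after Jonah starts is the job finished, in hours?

140/11 hours

In the first 4 hours Jonah alone does 4/20 = 1/5 of the job, leaving 4/5.
Once everyone is working, combined rate: 1/20 + 1/24 = (6 + 5)/120 = 11/120 per hour.
Remaining 4/5 at 11/120 per hour takes 96/11 hours.
Total from the start = 4 + 96/11 = 140/11 hours.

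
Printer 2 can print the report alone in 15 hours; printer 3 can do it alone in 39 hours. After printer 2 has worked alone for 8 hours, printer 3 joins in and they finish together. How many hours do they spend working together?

In 8 hours printer 2 does 8/15 of the job, leaving 7/15.
Printer 2 and printer 3 together work at 6/65 per hour, so finishing takes 7/15 ÷ 6/65 = 91/18 hours.

91/18 hours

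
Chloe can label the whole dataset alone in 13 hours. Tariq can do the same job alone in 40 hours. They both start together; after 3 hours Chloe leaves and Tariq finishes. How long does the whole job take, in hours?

In the first 3 hours the combined rate is 53/520, so 159/520 of the job is done, leaving 361/520.
After Chloe leaves the rate is 1/40 per hour; the remaining 361/520 takes 361/13 hours.
Total = 3 + 361/13 = 400/13 hours.

400/13 hours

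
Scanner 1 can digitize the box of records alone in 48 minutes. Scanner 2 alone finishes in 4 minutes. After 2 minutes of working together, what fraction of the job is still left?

11/24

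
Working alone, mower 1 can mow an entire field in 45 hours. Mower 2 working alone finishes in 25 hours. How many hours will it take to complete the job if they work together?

With two workers the combined time is the product over the sum: 45·25/(45+25) = 1125/70 = 225/14 hours.

225/14 hours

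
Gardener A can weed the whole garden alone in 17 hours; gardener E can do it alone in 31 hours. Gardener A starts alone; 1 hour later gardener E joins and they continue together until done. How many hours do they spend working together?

31/3 hours

In 1 hour gardener A does 1/17 of the job, leaving 16/17.
Gardener A and gardener E together work at 48/527 per hour, so finishing takes 16/17 ÷ 48/527 = 31/3 hours.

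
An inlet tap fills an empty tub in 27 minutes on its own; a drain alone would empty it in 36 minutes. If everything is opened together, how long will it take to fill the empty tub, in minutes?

Net rate = 1/27 − 1/36 = (4 − 3)/108 = 1/108 per minute.
Filling time = 1 ÷ (1/108) = 108 minutes.

108 minutes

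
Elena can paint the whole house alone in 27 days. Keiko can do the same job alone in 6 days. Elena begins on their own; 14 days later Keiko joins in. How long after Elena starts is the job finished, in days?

In the first 14 days Elena alone does 14/27 of the job, leaving 13/27.
Once everyone is working, combined rate: 1/27 + 1/6 = (2 + 9)/54 = 11/54 per day.
Remaining 13/27 at 11/54 per day takes 26/11 days.
Total from the start = 14 + 26/11 = 180/11 days.

180/11 days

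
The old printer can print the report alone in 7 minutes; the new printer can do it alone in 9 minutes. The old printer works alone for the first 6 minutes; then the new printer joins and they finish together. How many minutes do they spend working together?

9/16 minutes

In 6 minutes the old printer does 6/7 of the job, leaving 1/7.
The old printer and the new printer together work at 16/63 per minute, so finishing takes 1/7 ÷ 16/63 = 9/16 minutes.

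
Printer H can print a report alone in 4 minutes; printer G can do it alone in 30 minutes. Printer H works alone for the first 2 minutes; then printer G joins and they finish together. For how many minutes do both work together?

30/17 minutes

In 2 minutes printer H does 2/4 = 1/2 of the job, leaving 1/2.
Printer H and printer G together work at 17/60 per minute, so finishing takes 1/2 ÷ 17/60 = 30/17 minutes.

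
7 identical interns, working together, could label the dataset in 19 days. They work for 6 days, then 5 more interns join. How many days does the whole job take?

163/12 days

One intern does 1/133 of the job per day.
After 6 days with 7 interns, 6/19 is done (13/19 left).
With 12 interns the rate is 12/133, so the rest takes 13/19 ÷ 12/133 = 91/12 days.
Total = 6 + 91/12 = 163/12 days.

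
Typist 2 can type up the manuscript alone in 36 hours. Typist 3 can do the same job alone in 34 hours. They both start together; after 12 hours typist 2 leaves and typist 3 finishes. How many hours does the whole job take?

68/3 hours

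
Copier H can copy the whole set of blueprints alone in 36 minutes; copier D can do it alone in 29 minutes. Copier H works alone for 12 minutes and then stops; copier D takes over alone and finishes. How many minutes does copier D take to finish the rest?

In 12 minutes copier H does 12/36 = 1/3 of the job, leaving 2/3.
Copier D works at 1/29 per minute, so finishing takes 2/3 ÷ 1/29 = 58/3 minutes.

58/3 minutes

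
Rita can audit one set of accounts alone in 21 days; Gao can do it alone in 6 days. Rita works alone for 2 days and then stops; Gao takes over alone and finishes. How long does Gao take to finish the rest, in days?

38/7 days

In 2 days Rita does 2/21 of the job, leaving 19/21.
Gao works at 1/6 per day, so finishing takes 19/21 ÷ 1/6 = 38/7 days.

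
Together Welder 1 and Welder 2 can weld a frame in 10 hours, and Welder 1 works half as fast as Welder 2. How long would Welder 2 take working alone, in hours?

15 hours

Let Welder 2's rate be r; then Welder 1's rate is (1/2)r, so together (1/2 + 1)r = (3/2)r = 1/10.
Thus r = 1/15 per hour.
Welder 2 alone: 15 hours; Welder 1 alone: 30 hours.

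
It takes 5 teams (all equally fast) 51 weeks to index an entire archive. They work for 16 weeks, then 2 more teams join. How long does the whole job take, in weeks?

41 weeks

One team does 1/255 of the job per week.
After 16 weeks with 5 teams, 16/51 is done (35/51 left).
With 7 teams the rate is 7/255, so the rest takes 35/51 ÷ 7/255 = 25 weeks.
Total = 16 + 25 = 41 weeks.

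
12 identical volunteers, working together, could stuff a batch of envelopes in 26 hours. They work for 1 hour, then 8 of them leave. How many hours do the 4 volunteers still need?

75 hours

One volunteer does 1/312 of the job per hour.
After 1 hour with 12 volunteers, 1/26 is done (25/26 left).
With 4 volunteers the rate is 4/312 = 1/78, so the rest takes 25/26 ÷ 1/78 = 75 hours.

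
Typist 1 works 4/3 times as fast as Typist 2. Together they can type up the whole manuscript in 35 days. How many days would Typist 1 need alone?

Let Typist 2's rate be r; then Typist 1's rate is (4/3)r, so together (4/3 + 1)r = (7/3)r = 1/35.
Thus r = 3/245 per day.
Typist 2 alone: 245/3 days; Typist 1 alone: 245/4 days.

245/4 days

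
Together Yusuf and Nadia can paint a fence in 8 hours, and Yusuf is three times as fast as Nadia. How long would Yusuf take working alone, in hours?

32/3 hours

Let Nadia's rate be r; then Yusuf's rate is 3r, so together (3 + 1)r = 4r = 1/8.
Thus r = 1/32 per hour.
Nadia alone: 32 hours; Yusuf alone: 32/3 hours.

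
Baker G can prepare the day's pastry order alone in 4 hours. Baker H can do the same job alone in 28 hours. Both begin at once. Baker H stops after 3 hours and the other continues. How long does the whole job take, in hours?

25/7 hours

In the first 3 hours the combined rate is 2/7, so 6/7 of the job is done, leaving 1/7.
After baker H leaves the rate is 1/4 per hour; the remaining 1/7 takes 4/7 hours.
Total = 3 + 4/7 = 25/7 hours.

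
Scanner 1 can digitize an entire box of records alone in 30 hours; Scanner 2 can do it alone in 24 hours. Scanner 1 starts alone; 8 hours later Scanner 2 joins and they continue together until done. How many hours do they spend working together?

In 8 hours Scanner 1 does 8/30 = 4/15 of the job, leaving 11/15.
Scanner 1 and Scanner 2 together work at 3/40 per hour, so finishing takes 11/15 ÷ 3/40 = 88/9 hours.

88/9 hours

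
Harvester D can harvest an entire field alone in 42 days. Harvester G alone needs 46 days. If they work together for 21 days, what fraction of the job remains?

Combined rate: 1/42 + 1/46 = (23 + 21)/966 = 44/966 = 22/483 per day.
In 21 days they complete 21·22/483 = 22/23 of the job.
So 1/23 remains.

1/23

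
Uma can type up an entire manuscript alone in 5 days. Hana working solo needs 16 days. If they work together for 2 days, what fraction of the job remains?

19/40

Combined rate: 1/5 + 1/16 = (16 + 5)/80 = 21/80 per day.
In 2 days they complete 2·21/80 = 21/40 of the job.
So 19/40 remains.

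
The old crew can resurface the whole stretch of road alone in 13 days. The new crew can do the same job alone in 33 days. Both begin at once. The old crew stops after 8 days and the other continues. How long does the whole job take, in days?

165/13 days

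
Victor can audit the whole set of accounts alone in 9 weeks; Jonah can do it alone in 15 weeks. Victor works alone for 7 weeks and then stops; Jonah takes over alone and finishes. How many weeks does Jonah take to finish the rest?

In 7 weeks Victor does 7/9 of the job, leaving 2/9.
Jonah works at 1/15 per week, so finishing takes 2/9 ÷ 1/15 = 10/3 weeks.

10/3 weeks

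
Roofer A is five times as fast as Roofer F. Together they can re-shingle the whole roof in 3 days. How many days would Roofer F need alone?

Let Roofer F's rate be r; then Roofer A's rate is 5r, so together (5 + 1)r = 6r = 1/3.
Thus r = 1/18 per day.
Roofer F alone: 18 days; Roofer A alone: 18/5 days.

18 days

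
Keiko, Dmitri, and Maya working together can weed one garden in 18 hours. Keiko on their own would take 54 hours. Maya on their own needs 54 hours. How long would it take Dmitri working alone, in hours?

54 hours

Combined rate is 1/18 per hour.
Known contribution: 1/54 + 1/54 = (1 + 1)/54 = 2/54 = 1/27 per hour.
So Dmitri's rate is 1/18 − 1/27 = 1/54, meaning 54 hours alone.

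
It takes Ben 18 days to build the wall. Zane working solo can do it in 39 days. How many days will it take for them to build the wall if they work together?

234/19 days

Combined rate: 1/18 + 1/39 = (13 + 6)/234 = 19/234 per day.
Time = 1 ÷ (19/234) = 234/19 days.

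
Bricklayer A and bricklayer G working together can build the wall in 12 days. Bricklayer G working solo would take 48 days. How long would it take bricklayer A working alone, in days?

Combined rate is 1/12 per day.
Known contribution: 1/48 per day.
So bricklayer A's rate is 1/12 − 1/48 = 1/16, meaning 16 days alone.

16 days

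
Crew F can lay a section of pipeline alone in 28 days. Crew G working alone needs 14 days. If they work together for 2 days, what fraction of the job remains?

Combined rate: 1/28 + 1/14 = (1 + 2)/28 = 3/28 per day.
In 2 days they complete 2·3/28 = 3/14 of the job.
So 11/14 remains.

11/14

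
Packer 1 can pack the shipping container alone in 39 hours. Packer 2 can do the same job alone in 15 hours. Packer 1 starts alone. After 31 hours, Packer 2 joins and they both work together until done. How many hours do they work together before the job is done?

In the first 31 hours Packer 1 alone does 31/39 of the job, leaving 8/39.
Once everyone is working, combined rate: 1/39 + 1/15 = (5 + 13)/195 = 18/195 = 6/65 per hour.
Remaining 8/39 at 6/65 per hour takes 20/9 hours.

20/9 hours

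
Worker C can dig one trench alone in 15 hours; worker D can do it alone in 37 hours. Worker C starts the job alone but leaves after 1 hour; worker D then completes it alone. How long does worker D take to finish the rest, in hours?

In 1 hour worker C does 1/15 of the job, leaving 14/15.
Worker D works at 1/37 per hour, so finishing takes 14/15 ÷ 1/37 = 518/15 hours.

518/15 hours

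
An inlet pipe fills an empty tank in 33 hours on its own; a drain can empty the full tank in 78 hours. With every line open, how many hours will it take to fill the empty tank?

286/5 hours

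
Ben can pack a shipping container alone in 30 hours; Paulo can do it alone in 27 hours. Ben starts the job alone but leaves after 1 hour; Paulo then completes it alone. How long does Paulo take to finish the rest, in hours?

In 1 hour Ben does 1/30 of the job, leaving 29/30.
Paulo works at 1/27 per hour, so finishing takes 29/30 ÷ 1/27 = 261/10 hours.

261/10 hours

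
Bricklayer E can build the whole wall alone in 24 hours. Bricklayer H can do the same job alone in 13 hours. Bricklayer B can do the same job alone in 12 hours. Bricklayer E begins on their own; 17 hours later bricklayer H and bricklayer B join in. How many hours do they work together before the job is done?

13/9 hours

In the first 17 hours bricklayer E alone does 17/24 of the job, leaving 7/24.
Once everyone is working, combined rate: 1/24 + 1/13 + 1/12 = (13 + 24 + 26)/312 = 63/312 = 21/104 per hour.
Remaining 7/24 at 21/104 per hour takes 13/9 hours.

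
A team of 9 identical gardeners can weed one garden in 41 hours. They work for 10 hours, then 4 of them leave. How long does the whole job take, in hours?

One gardener does 1/369 of the job per hour.
After 10 hours with 9 gardeners, 10/41 is done (31/41 left).
With 5 gardeners the rate is 5/369, so the rest takes 31/41 ÷ 5/369 = 279/5 hours.
Total = 10 + 279/5 = 329/5 hours.

329/5 hours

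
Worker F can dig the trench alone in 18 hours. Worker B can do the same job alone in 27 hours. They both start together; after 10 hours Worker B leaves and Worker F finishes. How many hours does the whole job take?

In the first 10 hours the combined rate is 5/54, so 25/27 of the job is done, leaving 2/27.
After Worker B leaves the rate is 1/18 per hour; the remaining 2/27 takes 4/3 hours.
Total = 10 + 4/3 = 34/3 hours.

34/3 hours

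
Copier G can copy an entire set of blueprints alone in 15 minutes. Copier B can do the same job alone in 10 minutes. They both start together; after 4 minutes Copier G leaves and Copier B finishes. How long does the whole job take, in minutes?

22/3 minutes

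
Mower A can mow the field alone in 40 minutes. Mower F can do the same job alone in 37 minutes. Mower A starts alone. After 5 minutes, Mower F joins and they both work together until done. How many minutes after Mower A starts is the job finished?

240/11 minutes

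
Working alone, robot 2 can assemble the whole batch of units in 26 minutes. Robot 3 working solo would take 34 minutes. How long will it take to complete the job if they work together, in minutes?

Combined rate: 1/26 + 1/34 = (17 + 13)/442 = 30/442 = 15/221 per minute.
Time = 1 ÷ (15/221) = 221/15 minutes.

221/15 minutes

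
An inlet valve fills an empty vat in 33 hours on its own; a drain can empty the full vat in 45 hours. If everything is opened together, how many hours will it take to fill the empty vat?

495/4 hours

Net rate = 1/33 − 1/45 = (15 − 11)/495 = 4/495 per hour.
Filling time = 1 ÷ (4/495) = 495/4 hours.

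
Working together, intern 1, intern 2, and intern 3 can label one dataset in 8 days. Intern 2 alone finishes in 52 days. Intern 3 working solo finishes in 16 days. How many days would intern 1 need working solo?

208/9 days

Combined rate is 1/8 per day.
Known contribution: 1/52 + 1/16 = (4 + 13)/208 = 17/208 per day.
So intern 1's rate is 1/8 − 17/208 = 9/208, meaning 208/9 days alone.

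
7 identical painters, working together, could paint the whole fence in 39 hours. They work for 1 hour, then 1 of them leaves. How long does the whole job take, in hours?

136/3 hours

One painter does 1/273 of the job per hour.
After 1 hour with 7 painters, 1/39 is done (38/39 left).
With 6 painters the rate is 6/273 = 2/91, so the rest takes 38/39 ÷ 2/91 = 133/3 hours.
Total = 1 + 133/3 = 136/3 hours.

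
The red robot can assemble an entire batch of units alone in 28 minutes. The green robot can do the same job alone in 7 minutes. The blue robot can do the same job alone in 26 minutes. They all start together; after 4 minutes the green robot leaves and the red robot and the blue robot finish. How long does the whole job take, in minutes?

In the first 4 minutes the combined rate is 79/364, so 79/91 of the job is done, leaving 12/91.
After the green robot leaves the rate is 27/364 per minute; the remaining 12/91 takes 16/9 minutes.
Total = 4 + 16/9 = 52/9 minutes.

52/9 minutes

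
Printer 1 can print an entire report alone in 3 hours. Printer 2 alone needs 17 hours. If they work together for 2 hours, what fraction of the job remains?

Combined rate: 1/3 + 1/17 = (17 + 3)/51 = 20/51 per hour.
In 2 hours they complete 2·20/51 = 40/51 of the job.
So 11/51 remains.

11/51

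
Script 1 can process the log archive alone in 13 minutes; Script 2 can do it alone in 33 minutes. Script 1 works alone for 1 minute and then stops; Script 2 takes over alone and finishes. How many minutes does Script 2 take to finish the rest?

In 1 minute Script 1 does 1/13 of the job, leaving 12/13.
Script 2 works at 1/33 per minute, so finishing takes 12/13 ÷ 1/33 = 396/13 minutes.

396/13 minutes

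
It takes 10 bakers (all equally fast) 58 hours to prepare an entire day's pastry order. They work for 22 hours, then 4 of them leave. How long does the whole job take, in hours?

82 hours

One baker does 1/580 of the job per hour.
After 22 hours with 10 bakers, 11/29 is done (18/29 left).
With 6 bakers the rate is 6/580 = 3/290, so the rest takes 18/29 ÷ 3/290 = 60 hours.
Total = 22 + 60 = 82 hours.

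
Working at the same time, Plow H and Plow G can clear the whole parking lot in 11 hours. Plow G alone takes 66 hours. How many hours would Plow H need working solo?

66/5 hours

Combined rate is 1/11 per hour.
Known contribution: 1/66 per hour.
So Plow H's rate is 1/11 − 1/66 = 5/66, meaning 66/5 hours alone.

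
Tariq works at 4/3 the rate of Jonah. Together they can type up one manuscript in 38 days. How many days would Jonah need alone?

266/3 days

Let Jonah's rate be r; then Tariq's rate is (4/3)r, so together (4/3 + 1)r = (7/3)r = 1/38.
Thus r = 3/266 per day.
Jonah alone: 266/3 days; Tariq alone: 133/2 days.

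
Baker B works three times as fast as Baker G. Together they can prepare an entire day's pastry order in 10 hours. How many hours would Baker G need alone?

Let Baker G's rate be r; then Baker B's rate is 3r, so together (3 + 1)r = 4r = 1/10.
Thus r = 1/40 per hour.
Baker G alone: 40 hours; Baker B alone: 40/3 hours.

40 hours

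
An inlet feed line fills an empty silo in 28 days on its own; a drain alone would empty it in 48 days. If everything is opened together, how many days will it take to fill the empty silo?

336/5 days

Net rate = 1/28 − 1/48 = (12 − 7)/336 = 5/336 per day.
Filling time = 1 ÷ (5/336) = 336/5 days.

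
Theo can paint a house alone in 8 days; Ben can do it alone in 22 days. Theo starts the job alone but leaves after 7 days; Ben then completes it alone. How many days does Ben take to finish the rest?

In 7 days Theo does 7/8 of the job, leaving 1/8.
Ben works at 1/22 per day, so finishing takes 1/8 ÷ 1/22 = 11/4 days.

11/4 days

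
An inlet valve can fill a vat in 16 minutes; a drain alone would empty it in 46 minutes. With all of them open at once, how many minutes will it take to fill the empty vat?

Net rate = 1/16 − 1/46 = (23 − 8)/368 = 15/368 per minute.
Filling time = 1 ÷ (15/368) = 368/15 minutes.

368/15 minutes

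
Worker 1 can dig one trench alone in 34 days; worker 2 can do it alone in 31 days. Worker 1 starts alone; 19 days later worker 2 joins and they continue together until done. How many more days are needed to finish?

93/13 days

In 19 days worker 1 does 19/34 of the job, leaving 15/34.
Worker 1 and worker 2 together work at 65/1054 per day, so finishing takes 15/34 ÷ 65/1054 = 93/13 days.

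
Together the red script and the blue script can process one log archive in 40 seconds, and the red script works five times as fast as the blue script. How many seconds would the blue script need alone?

Let the blue script's rate be r; then the red script's rate is 5r, so together (5 + 1)r = 6r = 1/40.
Thus r = 1/240 per second.
The blue script alone: 240 seconds; the red script alone: 48 seconds.

240 seconds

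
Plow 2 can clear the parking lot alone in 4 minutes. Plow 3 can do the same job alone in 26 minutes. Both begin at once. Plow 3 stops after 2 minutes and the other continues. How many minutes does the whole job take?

48/13 minutes

In the first 2 minutes the combined rate is 15/52, so 15/26 of the job is done, leaving 11/26.
After plow 3 leaves the rate is 1/4 per minute; the remaining 11/26 takes 22/13 minutes.
Total = 2 + 22/13 = 48/13 minutes.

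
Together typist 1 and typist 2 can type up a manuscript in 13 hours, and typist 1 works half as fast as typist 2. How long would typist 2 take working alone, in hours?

39/2 hours

Let typist 2's rate be r; then typist 1's rate is (1/2)r, so together (1/2 + 1)r = (3/2)r = 1/13.
Thus r = 2/39 per hour.
Typist 2 alone: 39/2 hours; typist 1 alone: 39 hours.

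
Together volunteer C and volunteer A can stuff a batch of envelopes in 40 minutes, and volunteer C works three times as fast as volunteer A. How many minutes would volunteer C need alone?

160/3 minutes

Let volunteer A's rate be r; then volunteer C's rate is 3r, so together (3 + 1)r = 4r = 1/40.
Thus r = 1/160 per minute.
Volunteer A alone: 160 minutes; volunteer C alone: 160/3 minutes.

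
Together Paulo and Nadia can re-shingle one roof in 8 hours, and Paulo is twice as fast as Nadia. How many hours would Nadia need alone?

Let Nadia's rate be r; then Paulo's rate is 2r, so together (2 + 1)r = 3r = 1/8.
Thus r = 1/24 per hour.
Nadia alone: 24 hours; Paulo alone: 12 hours.

24 hours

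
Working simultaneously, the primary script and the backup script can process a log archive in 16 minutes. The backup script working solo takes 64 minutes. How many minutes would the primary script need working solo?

64/3 minutes

Combined rate is 1/16 per minute.
Known contribution: 1/64 per minute.
So the primary script's rate is 1/16 − 1/64 = 3/64, meaning 64/3 minutes alone.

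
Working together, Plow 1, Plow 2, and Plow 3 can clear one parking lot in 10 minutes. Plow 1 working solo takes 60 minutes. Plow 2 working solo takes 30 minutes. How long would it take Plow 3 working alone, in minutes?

20 minutes

Combined rate is 1/10 per minute.
Known contribution: 1/60 + 1/30 = (1 + 2)/60 = 3/60 = 1/20 per minute.
So Plow 3's rate is 1/10 − 1/20 = 1/20, meaning 20 minutes alone.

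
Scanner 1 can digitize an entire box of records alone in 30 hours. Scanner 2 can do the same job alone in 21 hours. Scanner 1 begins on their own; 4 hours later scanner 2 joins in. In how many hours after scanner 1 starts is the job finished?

In the first 4 hours scanner 1 alone does 4/30 = 2/15 of the job, leaving 13/15.
Once everyone is working, combined rate: 1/30 + 1/21 = (7 + 10)/210 = 17/210 per hour.
Remaining 13/15 at 17/210 per hour takes 182/17 hours.
Total from the start = 4 + 182/17 = 250/17 hours.

250/17 hours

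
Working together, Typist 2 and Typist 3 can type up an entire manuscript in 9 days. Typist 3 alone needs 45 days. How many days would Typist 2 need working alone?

Combined rate is 1/9 per day.
Known contribution: 1/45 per day.
So Typist 2's rate is 1/9 − 1/45 = 4/45, meaning 45/4 days alone.

45/4 days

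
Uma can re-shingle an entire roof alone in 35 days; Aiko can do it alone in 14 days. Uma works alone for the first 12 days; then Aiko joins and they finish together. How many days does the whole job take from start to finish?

In 12 days Uma does 12/35 of the job, leaving 23/35.
Uma and Aiko together work at 1/10 per day, so finishing takes 23/35 ÷ 1/10 = 46/7 days.
Total time = 12 + 46/7 = 130/7 days.

130/7 days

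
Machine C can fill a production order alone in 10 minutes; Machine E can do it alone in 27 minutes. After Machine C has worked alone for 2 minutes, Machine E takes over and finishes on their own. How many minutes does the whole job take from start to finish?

In 2 minutes Machine C does 2/10 = 1/5 of the job, leaving 4/5.
Machine E works at 1/27 per minute, so finishing takes 4/5 ÷ 1/27 = 108/5 minutes.
Total time = 2 + 108/5 = 118/5 minutes.

118/5 minutes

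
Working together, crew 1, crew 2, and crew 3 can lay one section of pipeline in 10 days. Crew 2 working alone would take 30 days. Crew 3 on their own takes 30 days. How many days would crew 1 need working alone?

30 days

Combined rate is 1/10 per day.
Known contribution: 1/30 + 1/30 = (1 + 1)/30 = 2/30 = 1/15 per day.
So crew 1's rate is 1/10 − 1/15 = 1/30, meaning 30 days alone.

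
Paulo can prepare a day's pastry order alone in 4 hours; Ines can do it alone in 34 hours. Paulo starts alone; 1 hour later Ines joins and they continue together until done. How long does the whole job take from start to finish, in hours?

70/19 hours

In 1 hour Paulo does 1/4 of the job, leaving 3/4.
Paulo and Ines together work at 19/68 per hour, so finishing takes 3/4 ÷ 19/68 = 51/19 hours.
Total time = 1 + 51/19 = 70/19 hours.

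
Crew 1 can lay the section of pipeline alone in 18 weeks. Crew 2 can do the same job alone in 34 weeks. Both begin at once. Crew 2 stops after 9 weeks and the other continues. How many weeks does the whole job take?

225/17 weeks

In the first 9 weeks the combined rate is 13/153, so 13/17 of the job is done, leaving 4/17.
After crew 2 leaves the rate is 1/18 per week; the remaining 4/17 takes 72/17 weeks.
Total = 9 + 72/17 = 225/17 weeks.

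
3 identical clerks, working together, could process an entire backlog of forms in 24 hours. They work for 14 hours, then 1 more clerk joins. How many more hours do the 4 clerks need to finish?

One clerk does 1/72 of the job per hour.
After 14 hours with 3 clerks, 7/12 is done (5/12 left).
With 4 clerks the rate is 4/72 = 1/18, so the rest takes 5/12 ÷ 1/18 = 15/2 hours.

15/2 hours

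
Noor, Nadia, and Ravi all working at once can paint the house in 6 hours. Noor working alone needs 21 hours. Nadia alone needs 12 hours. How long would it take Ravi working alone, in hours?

Combined rate is 1/6 per hour.
Known contribution: 1/21 + 1/12 = (4 + 7)/84 = 11/84 per hour.
So Ravi's rate is 1/6 − 11/84 = 1/28, meaning 28 hours alone.

28 hours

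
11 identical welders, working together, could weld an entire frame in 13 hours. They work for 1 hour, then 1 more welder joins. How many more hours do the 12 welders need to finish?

One welder does 1/143 of the job per hour.
After 1 hour with 11 welders, 1/13 is done (12/13 left).
With 12 welders the rate is 12/143, so the rest takes 12/13 ÷ 12/143 = 11 hours.

11 hours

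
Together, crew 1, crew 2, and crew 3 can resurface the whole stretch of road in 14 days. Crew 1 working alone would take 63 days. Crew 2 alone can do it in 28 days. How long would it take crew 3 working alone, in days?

252/5 days

Combined rate is 1/14 per day.
Known contribution: 1/63 + 1/28 = (4 + 9)/252 = 13/252 per day.
So crew 3's rate is 1/14 − 13/252 = 5/252, meaning 252/5 days alone.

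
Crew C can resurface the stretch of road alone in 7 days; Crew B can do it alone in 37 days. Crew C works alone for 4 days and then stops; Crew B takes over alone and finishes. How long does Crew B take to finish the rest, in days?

In 4 days Crew C does 4/7 of the job, leaving 3/7.
Crew B works at 1/37 per day, so finishing takes 3/7 ÷ 1/37 = 111/7 days.

111/7 days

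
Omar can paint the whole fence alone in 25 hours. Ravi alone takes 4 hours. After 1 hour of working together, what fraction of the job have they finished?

29/100

Combined rate: 1/25 + 1/4 = (4 + 25)/100 = 29/100 per hour.
In 1 hour they complete 1·29/100 = 29/100 of the job.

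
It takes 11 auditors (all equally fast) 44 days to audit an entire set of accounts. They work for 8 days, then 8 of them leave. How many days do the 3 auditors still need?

One auditor does 1/484 of the job per day.
After 8 days with 11 auditors, 2/11 is done (9/11 left).
With 3 auditors the rate is 3/484, so the rest takes 9/11 ÷ 3/484 = 132 days.

132 days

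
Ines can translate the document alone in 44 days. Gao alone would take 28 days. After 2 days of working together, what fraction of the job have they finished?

Combined rate: 1/44 + 1/28 = (7 + 11)/308 = 18/308 = 9/154 per day.
In 2 days they complete 2·9/154 = 9/77 of the job.

9/77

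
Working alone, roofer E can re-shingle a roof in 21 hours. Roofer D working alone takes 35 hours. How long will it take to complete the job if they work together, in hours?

105/8 hours

Combined rate: 1/21 + 1/35 = (5 + 3)/105 = 8/105 per hour.
Time = 1 ÷ (8/105) = 105/8 hours.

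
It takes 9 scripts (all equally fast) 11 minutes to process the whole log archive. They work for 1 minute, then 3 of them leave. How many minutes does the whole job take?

16 minutes

One script does 1/99 of the job per minute.
After 1 minute with 9 scripts, 1/11 is done (10/11 left).
With 6 scripts the rate is 6/99 = 2/33, so the rest takes 10/11 ÷ 2/33 = 15 minutes.
Total = 1 + 15 = 16 minutes.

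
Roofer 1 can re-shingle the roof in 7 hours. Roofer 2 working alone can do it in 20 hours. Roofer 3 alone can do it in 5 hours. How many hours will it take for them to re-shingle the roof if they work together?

28/11 hours

Combined rate: 1/7 + 1/20 + 1/5 = (20 + 7 + 28)/140 = 55/140 = 11/28 per hour.
Time = 1 ÷ (11/28) = 28/11 hours.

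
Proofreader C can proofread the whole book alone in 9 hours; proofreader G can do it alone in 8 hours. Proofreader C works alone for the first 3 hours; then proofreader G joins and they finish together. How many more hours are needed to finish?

48/17 hours

In 3 hours proofreader C does 3/9 = 1/3 of the job, leaving 2/3.
Proofreader C and proofreader G together work at 17/72 per hour, so finishing takes 2/3 ÷ 17/72 = 48/17 hours.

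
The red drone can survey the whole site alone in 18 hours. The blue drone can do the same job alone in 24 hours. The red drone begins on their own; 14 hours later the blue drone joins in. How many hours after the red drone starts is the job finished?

In the first 14 hours the red drone alone does 14/18 = 7/9 of the job, leaving 2/9.
Once everyone is working, combined rate: 1/18 + 1/24 = (4 + 3)/72 = 7/72 per hour.
Remaining 2/9 at 7/72 per hour takes 16/7 hours.
Total from the start = 14 + 16/7 = 114/7 hours.

114/7 hours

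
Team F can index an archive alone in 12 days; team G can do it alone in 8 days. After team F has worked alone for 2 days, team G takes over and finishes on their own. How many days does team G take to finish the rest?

20/3 days

In 2 days team F does 2/12 = 1/6 of the job, leaving 5/6.
Team G works at 1/8 per day, so finishing takes 5/6 ÷ 1/8 = 20/3 days.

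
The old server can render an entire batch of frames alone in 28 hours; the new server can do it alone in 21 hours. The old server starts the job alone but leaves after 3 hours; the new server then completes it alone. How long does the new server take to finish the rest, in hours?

In 3 hours the old server does 3/28 of the job, leaving 25/28.
The new server works at 1/21 per hour, so finishing takes 25/28 ÷ 1/21 = 75/4 hours.

75/4 hours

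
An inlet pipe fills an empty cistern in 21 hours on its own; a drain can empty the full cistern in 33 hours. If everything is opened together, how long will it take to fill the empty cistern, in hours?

231/4 hours

Net rate = 1/21 − 1/33 = (11 − 7)/231 = 4/231 per hour.
Filling time = 1 ÷ (4/231) = 231/4 hours.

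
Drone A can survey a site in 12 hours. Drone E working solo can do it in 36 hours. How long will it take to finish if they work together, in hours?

9 hours

With two workers the combined time is the product over the sum: 12·36/(12+36) = 432/48 = 9 hours.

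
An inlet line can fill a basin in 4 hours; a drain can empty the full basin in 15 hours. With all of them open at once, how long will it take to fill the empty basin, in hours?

Net rate = 1/4 − 1/15 = (15 − 4)/60 = 11/60 per hour.
Filling time = 1 ÷ (11/60) = 60/11 hours.

60/11 hours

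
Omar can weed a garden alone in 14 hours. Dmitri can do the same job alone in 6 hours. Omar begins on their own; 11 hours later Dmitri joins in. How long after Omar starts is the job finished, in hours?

119/10 hours

In the first 11 hours Omar alone does 11/14 of the job, leaving 3/14.
Once everyone is working, combined rate: 1/14 + 1/6 = (3 + 7)/42 = 10/42 = 5/21 per hour.
Remaining 3/14 at 5/21 per hour takes 9/10 hours.
Total from the start = 11 + 9/10 = 119/10 hours.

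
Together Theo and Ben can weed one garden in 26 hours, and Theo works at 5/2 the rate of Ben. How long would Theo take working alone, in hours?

Let Ben's rate be r; then Theo's rate is (5/2)r, so together (5/2 + 1)r = (7/2)r = 1/26.
Thus r = 1/91 per hour.
Ben alone: 91 hours; Theo alone: 182/5 hours.

182/5 hours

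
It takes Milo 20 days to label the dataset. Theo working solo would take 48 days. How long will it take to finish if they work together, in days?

240/17 days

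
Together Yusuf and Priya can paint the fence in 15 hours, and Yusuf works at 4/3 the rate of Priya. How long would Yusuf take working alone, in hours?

Let Priya's rate be r; then Yusuf's rate is (4/3)r, so together (4/3 + 1)r = (7/3)r = 1/15.
Thus r = 1/35 per hour.
Priya alone: 35 hours; Yusuf alone: 105/4 hours.

105/4 hours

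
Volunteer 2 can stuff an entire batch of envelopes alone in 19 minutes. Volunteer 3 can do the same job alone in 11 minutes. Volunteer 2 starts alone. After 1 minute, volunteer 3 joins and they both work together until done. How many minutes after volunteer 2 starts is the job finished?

In the first 1 minute volunteer 2 alone does 1/19 of the job, leaving 18/19.
Once everyone is working, combined rate: 1/19 + 1/11 = (11 + 19)/209 = 30/209 per minute.
Remaining 18/19 at 30/209 per minute takes 33/5 minutes.
Total from the start = 1 + 33/5 = 38/5 minutes.

38/5 minutes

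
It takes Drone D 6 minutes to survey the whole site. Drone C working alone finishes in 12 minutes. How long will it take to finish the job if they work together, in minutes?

Combined rate: 1/6 + 1/12 = (2 + 1)/12 = 3/12 = 1/4 per minute.
Time = 1 ÷ (1/4) = 4 minutes.

4 minutes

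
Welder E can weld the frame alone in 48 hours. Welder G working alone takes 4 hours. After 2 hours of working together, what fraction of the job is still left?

Combined rate: 1/48 + 1/4 = (1 + 12)/48 = 13/48 per hour.
In 2 hours they complete 2·13/48 = 13/24 of the job.
So 11/24 remains.

11/24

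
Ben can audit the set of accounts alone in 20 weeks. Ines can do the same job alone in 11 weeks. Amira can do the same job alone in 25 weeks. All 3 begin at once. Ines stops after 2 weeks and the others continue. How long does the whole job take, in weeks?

In the first 2 weeks the combined rate is 199/1100, so 199/550 of the job is done, leaving 351/550.
After Ines leaves the rate is 9/100 per week; the remaining 351/550 takes 78/11 weeks.
Total = 2 + 78/11 = 100/11 weeks.

100/11 weeks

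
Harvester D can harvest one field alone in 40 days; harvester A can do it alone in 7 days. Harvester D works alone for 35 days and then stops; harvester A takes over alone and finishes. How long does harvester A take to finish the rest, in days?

7/8 days

In 35 days harvester D does 35/40 = 7/8 of the job, leaving 1/8.
Harvester A works at 1/7 per day, so finishing takes 1/8 ÷ 1/7 = 7/8 days.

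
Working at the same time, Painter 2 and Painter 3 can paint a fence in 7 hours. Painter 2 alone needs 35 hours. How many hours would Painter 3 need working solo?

Combined rate is 1/7 per hour.
Known contribution: 1/35 per hour.
So Painter 3's rate is 1/7 − 1/35 = 4/35, meaning 35/4 hours alone.

35/4 hours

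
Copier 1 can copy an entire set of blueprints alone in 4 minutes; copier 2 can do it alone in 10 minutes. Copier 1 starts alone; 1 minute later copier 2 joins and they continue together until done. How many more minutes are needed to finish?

In 1 minute copier 1 does 1/4 of the job, leaving 3/4.
Copier 1 and copier 2 together work at 7/20 per minute, so finishing takes 3/4 ÷ 7/20 = 15/7 minutes.

15/7 minutes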